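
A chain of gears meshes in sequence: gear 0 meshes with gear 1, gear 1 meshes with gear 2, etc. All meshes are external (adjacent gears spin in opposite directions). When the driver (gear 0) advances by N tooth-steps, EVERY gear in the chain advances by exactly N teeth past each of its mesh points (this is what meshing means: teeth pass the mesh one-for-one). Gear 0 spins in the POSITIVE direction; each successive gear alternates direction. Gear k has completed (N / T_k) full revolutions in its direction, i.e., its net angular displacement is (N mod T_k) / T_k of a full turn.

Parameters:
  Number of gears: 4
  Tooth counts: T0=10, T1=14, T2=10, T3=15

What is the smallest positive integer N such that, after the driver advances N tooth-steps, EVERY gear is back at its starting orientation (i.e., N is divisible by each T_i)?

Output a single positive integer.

Gear k returns to start when N is a multiple of T_k.
All gears at start simultaneously when N is a common multiple of [10, 14, 10, 15]; the smallest such N is lcm(10, 14, 10, 15).
Start: lcm = T0 = 10
Fold in T1=14: gcd(10, 14) = 2; lcm(10, 14) = 10 * 14 / 2 = 140 / 2 = 70
Fold in T2=10: gcd(70, 10) = 10; lcm(70, 10) = 70 * 10 / 10 = 700 / 10 = 70
Fold in T3=15: gcd(70, 15) = 5; lcm(70, 15) = 70 * 15 / 5 = 1050 / 5 = 210
Full cycle length = 210

Answer: 210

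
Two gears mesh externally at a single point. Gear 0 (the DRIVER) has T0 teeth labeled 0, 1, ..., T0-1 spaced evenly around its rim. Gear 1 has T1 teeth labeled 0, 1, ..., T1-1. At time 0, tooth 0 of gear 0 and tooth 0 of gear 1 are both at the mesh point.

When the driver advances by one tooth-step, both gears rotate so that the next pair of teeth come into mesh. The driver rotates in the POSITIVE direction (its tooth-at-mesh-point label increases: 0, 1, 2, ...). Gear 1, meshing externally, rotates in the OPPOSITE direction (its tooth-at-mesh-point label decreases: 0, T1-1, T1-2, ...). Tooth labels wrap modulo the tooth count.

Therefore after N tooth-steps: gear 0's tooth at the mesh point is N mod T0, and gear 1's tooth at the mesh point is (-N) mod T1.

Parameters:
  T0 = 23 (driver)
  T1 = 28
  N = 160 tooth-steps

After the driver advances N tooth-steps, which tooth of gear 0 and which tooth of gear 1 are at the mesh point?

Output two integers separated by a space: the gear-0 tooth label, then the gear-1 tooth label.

Gear 0 (driver, T0=23): tooth at mesh = N mod T0
  160 = 6 * 23 + 22, so 160 mod 23 = 22
  gear 0 tooth = 22
Gear 1 (driven, T1=28): tooth at mesh = (-N) mod T1
  160 = 5 * 28 + 20, so 160 mod 28 = 20
  (-160) mod 28 = (-20) mod 28 = 28 - 20 = 8
Mesh after 160 steps: gear-0 tooth 22 meets gear-1 tooth 8

Answer: 22 8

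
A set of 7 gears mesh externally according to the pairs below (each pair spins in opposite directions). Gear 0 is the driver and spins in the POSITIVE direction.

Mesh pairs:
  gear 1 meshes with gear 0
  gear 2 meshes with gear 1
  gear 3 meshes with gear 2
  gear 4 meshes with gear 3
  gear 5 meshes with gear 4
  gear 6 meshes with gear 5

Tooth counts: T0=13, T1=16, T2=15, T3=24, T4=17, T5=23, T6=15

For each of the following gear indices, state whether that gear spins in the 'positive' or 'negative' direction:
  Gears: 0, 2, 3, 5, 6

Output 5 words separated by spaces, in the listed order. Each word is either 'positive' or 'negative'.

Answer: positive positive negative negative positive

Derivation:
Gear 0 (driver): positive (depth 0)
  gear 1: meshes with gear 0 -> depth 1 -> negative (opposite of gear 0)
  gear 2: meshes with gear 1 -> depth 2 -> positive (opposite of gear 1)
  gear 3: meshes with gear 2 -> depth 3 -> negative (opposite of gear 2)
  gear 4: meshes with gear 3 -> depth 4 -> positive (opposite of gear 3)
  gear 5: meshes with gear 4 -> depth 5 -> negative (opposite of gear 4)
  gear 6: meshes with gear 5 -> depth 6 -> positive (opposite of gear 5)
Queried indices 0, 2, 3, 5, 6 -> positive, positive, negative, negative, positive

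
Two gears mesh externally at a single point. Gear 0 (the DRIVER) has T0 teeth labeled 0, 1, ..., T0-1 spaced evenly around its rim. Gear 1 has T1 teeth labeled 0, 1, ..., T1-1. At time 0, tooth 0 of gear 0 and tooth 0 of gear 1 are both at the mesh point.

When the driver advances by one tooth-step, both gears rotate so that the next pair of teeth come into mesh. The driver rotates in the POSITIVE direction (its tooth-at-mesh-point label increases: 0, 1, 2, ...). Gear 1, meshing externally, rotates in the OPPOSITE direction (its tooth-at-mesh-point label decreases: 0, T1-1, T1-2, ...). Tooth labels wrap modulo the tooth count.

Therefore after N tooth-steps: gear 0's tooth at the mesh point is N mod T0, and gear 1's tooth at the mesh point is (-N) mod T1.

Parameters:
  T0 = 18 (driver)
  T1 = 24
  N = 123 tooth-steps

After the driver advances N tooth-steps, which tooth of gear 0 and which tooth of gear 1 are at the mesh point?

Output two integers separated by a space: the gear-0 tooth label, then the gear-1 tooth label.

Gear 0 (driver, T0=18): tooth at mesh = N mod T0
  123 = 6 * 18 + 15, so 123 mod 18 = 15
  gear 0 tooth = 15
Gear 1 (driven, T1=24): tooth at mesh = (-N) mod T1
  123 = 5 * 24 + 3, so 123 mod 24 = 3
  (-123) mod 24 = (-3) mod 24 = 24 - 3 = 21
Mesh after 123 steps: gear-0 tooth 15 meets gear-1 tooth 21

Answer: 15 21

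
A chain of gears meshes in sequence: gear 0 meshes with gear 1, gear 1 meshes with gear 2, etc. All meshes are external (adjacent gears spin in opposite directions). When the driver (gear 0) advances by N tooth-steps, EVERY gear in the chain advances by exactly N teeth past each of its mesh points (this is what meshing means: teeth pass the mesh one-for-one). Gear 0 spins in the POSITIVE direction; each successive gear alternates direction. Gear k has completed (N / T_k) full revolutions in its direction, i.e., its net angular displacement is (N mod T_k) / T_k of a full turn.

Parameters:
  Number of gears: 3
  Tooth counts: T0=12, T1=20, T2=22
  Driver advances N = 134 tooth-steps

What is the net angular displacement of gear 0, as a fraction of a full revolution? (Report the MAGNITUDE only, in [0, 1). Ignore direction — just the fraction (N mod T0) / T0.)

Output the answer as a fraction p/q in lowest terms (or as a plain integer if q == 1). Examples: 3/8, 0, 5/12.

Chain of 3 gears, tooth counts: [12, 20, 22]
  gear 0: T0=12, direction=positive, advance = 134 mod 12 = 2 teeth = 2/12 turn
  gear 1: T1=20, direction=negative, advance = 134 mod 20 = 14 teeth = 14/20 turn
  gear 2: T2=22, direction=positive, advance = 134 mod 22 = 2 teeth = 2/22 turn
Gear 0: 134 mod 12 = 2
Fraction = 2 / 12 = 1/6 (gcd(2,12)=2) = 1/6

Answer: 1/6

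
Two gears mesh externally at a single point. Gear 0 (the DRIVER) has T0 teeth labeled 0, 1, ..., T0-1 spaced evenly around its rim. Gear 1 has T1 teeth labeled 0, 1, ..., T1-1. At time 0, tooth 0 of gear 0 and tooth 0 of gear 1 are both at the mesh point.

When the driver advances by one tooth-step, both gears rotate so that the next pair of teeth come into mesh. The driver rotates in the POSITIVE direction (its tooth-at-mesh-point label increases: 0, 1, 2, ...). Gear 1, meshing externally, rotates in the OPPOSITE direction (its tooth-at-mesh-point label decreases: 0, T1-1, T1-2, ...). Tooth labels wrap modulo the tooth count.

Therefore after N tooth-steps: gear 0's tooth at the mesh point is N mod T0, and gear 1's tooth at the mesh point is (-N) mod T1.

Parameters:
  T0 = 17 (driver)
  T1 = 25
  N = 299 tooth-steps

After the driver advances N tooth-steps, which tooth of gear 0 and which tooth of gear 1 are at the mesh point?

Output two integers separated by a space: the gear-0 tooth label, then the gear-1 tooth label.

Answer: 10 1

Derivation:
Gear 0 (driver, T0=17): tooth at mesh = N mod T0
  299 = 17 * 17 + 10, so 299 mod 17 = 10
  gear 0 tooth = 10
Gear 1 (driven, T1=25): tooth at mesh = (-N) mod T1
  299 = 11 * 25 + 24, so 299 mod 25 = 24
  (-299) mod 25 = (-24) mod 25 = 25 - 24 = 1
Mesh after 299 steps: gear-0 tooth 10 meets gear-1 tooth 1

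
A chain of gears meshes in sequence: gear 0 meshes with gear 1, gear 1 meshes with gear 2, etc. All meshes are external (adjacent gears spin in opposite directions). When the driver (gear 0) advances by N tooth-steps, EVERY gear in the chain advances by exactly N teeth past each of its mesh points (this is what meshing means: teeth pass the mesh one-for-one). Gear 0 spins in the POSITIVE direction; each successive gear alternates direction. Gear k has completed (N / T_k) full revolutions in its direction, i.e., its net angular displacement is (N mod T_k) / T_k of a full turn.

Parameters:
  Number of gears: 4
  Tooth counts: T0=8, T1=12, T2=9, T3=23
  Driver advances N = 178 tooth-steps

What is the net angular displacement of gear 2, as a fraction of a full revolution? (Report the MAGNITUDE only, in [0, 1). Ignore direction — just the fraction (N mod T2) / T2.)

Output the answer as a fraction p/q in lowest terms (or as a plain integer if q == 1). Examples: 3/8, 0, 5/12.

Answer: 7/9

Derivation:
Chain of 4 gears, tooth counts: [8, 12, 9, 23]
  gear 0: T0=8, direction=positive, advance = 178 mod 8 = 2 teeth = 2/8 turn
  gear 1: T1=12, direction=negative, advance = 178 mod 12 = 10 teeth = 10/12 turn
  gear 2: T2=9, direction=positive, advance = 178 mod 9 = 7 teeth = 7/9 turn
  gear 3: T3=23, direction=negative, advance = 178 mod 23 = 17 teeth = 17/23 turn
Gear 2: 178 mod 9 = 7
Fraction = 7 / 9 = 7/9 (gcd(7,9)=1) = 7/9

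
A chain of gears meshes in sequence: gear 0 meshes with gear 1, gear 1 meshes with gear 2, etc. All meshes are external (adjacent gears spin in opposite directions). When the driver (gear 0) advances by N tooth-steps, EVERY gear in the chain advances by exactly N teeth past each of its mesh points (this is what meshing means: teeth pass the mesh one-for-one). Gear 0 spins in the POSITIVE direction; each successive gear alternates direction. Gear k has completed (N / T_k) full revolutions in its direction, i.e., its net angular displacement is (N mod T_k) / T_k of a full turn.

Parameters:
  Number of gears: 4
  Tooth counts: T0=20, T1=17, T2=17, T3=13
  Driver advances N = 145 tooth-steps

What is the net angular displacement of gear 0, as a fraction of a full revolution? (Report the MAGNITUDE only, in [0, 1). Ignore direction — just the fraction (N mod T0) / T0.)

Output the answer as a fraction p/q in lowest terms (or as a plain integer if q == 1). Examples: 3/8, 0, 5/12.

Chain of 4 gears, tooth counts: [20, 17, 17, 13]
  gear 0: T0=20, direction=positive, advance = 145 mod 20 = 5 teeth = 5/20 turn
  gear 1: T1=17, direction=negative, advance = 145 mod 17 = 9 teeth = 9/17 turn
  gear 2: T2=17, direction=positive, advance = 145 mod 17 = 9 teeth = 9/17 turn
  gear 3: T3=13, direction=negative, advance = 145 mod 13 = 2 teeth = 2/13 turn
Gear 0: 145 mod 20 = 5
Fraction = 5 / 20 = 1/4 (gcd(5,20)=5) = 1/4

Answer: 1/4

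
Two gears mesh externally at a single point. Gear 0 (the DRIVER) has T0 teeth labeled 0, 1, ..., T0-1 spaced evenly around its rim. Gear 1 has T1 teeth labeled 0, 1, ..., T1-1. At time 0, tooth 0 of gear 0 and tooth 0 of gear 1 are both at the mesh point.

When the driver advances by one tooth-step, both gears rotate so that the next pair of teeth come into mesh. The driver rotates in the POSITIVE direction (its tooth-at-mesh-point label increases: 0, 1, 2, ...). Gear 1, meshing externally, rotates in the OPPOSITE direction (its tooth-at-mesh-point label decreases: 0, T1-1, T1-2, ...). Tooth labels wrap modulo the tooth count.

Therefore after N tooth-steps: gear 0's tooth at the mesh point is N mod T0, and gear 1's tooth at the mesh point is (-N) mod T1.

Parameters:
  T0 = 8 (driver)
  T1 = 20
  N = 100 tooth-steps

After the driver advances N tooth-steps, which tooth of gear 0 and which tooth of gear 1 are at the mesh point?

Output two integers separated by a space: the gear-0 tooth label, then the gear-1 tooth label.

Gear 0 (driver, T0=8): tooth at mesh = N mod T0
  100 = 12 * 8 + 4, so 100 mod 8 = 4
  gear 0 tooth = 4
Gear 1 (driven, T1=20): tooth at mesh = (-N) mod T1
  100 = 5 * 20 + 0, so 100 mod 20 = 0
  (-100) mod 20 = 0
Mesh after 100 steps: gear-0 tooth 4 meets gear-1 tooth 0

Answer: 4 0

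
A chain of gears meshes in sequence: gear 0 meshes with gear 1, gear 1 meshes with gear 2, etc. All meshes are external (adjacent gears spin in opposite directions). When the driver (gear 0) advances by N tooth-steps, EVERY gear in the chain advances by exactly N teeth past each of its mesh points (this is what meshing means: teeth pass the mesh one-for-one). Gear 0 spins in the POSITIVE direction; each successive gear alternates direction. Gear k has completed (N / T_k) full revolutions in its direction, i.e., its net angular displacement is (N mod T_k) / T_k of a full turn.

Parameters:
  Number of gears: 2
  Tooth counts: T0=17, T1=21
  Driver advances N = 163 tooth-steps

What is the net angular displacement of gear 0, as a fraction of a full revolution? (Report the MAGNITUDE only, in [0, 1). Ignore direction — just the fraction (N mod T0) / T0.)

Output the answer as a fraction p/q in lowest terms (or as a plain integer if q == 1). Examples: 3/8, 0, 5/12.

Answer: 10/17

Derivation:
Chain of 2 gears, tooth counts: [17, 21]
  gear 0: T0=17, direction=positive, advance = 163 mod 17 = 10 teeth = 10/17 turn
  gear 1: T1=21, direction=negative, advance = 163 mod 21 = 16 teeth = 16/21 turn
Gear 0: 163 mod 17 = 10
Fraction = 10 / 17 = 10/17 (gcd(10,17)=1) = 10/17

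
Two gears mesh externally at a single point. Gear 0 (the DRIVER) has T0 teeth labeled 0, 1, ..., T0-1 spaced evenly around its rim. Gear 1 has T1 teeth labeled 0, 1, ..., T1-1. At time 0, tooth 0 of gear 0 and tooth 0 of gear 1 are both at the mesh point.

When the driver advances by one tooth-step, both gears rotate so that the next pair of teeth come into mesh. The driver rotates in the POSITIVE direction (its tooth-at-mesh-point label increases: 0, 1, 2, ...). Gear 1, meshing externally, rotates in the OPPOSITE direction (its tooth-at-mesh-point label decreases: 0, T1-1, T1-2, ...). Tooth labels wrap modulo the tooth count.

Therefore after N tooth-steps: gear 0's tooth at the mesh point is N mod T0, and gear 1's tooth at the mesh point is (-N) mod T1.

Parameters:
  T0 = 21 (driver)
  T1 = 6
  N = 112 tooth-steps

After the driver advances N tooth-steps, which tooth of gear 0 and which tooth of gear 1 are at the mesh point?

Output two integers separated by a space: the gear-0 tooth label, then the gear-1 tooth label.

Gear 0 (driver, T0=21): tooth at mesh = N mod T0
  112 = 5 * 21 + 7, so 112 mod 21 = 7
  gear 0 tooth = 7
Gear 1 (driven, T1=6): tooth at mesh = (-N) mod T1
  112 = 18 * 6 + 4, so 112 mod 6 = 4
  (-112) mod 6 = (-4) mod 6 = 6 - 4 = 2
Mesh after 112 steps: gear-0 tooth 7 meets gear-1 tooth 2

Answer: 7 2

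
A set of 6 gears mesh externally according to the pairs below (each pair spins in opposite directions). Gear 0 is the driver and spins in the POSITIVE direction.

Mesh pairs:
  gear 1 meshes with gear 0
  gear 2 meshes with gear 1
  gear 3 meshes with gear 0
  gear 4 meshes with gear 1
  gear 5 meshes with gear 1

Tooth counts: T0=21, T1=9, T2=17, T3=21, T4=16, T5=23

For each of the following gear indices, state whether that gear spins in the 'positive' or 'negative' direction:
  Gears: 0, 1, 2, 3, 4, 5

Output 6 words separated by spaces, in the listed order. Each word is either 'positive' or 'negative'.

Answer: positive negative positive negative positive positive

Derivation:
Gear 0 (driver): positive (depth 0)
  gear 1: meshes with gear 0 -> depth 1 -> negative (opposite of gear 0)
  gear 2: meshes with gear 1 -> depth 2 -> positive (opposite of gear 1)
  gear 3: meshes with gear 0 -> depth 1 -> negative (opposite of gear 0)
  gear 4: meshes with gear 1 -> depth 2 -> positive (opposite of gear 1)
  gear 5: meshes with gear 1 -> depth 2 -> positive (opposite of gear 1)
Queried indices 0, 1, 2, 3, 4, 5 -> positive, negative, positive, negative, positive, positive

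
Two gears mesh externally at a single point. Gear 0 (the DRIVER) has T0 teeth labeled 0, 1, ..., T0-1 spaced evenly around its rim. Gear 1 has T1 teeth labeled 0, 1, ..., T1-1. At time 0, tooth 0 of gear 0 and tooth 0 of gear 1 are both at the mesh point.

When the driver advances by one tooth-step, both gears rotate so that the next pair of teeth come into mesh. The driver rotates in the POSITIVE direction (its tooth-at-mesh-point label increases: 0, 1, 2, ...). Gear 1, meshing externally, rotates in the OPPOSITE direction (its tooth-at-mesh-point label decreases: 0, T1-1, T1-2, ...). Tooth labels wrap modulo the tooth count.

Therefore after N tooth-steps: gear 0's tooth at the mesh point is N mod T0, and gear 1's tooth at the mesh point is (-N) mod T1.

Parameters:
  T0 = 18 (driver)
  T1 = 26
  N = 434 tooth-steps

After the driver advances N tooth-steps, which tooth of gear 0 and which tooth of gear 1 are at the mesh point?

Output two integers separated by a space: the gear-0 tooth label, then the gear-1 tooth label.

Answer: 2 8

Derivation:
Gear 0 (driver, T0=18): tooth at mesh = N mod T0
  434 = 24 * 18 + 2, so 434 mod 18 = 2
  gear 0 tooth = 2
Gear 1 (driven, T1=26): tooth at mesh = (-N) mod T1
  434 = 16 * 26 + 18, so 434 mod 26 = 18
  (-434) mod 26 = (-18) mod 26 = 26 - 18 = 8
Mesh after 434 steps: gear-0 tooth 2 meets gear-1 tooth 8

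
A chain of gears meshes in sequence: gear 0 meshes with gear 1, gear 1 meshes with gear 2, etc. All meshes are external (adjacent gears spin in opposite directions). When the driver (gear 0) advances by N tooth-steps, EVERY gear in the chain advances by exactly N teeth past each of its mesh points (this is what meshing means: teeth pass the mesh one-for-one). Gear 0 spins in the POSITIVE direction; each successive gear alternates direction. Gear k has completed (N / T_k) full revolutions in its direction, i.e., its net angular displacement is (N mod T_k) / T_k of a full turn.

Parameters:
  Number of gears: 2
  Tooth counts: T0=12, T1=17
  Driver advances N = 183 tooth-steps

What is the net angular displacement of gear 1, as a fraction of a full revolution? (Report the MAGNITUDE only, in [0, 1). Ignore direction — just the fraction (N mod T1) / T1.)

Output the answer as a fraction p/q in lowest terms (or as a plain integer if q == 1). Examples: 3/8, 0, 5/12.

Answer: 13/17

Derivation:
Chain of 2 gears, tooth counts: [12, 17]
  gear 0: T0=12, direction=positive, advance = 183 mod 12 = 3 teeth = 3/12 turn
  gear 1: T1=17, direction=negative, advance = 183 mod 17 = 13 teeth = 13/17 turn
Gear 1: 183 mod 17 = 13
Fraction = 13 / 17 = 13/17 (gcd(13,17)=1) = 13/17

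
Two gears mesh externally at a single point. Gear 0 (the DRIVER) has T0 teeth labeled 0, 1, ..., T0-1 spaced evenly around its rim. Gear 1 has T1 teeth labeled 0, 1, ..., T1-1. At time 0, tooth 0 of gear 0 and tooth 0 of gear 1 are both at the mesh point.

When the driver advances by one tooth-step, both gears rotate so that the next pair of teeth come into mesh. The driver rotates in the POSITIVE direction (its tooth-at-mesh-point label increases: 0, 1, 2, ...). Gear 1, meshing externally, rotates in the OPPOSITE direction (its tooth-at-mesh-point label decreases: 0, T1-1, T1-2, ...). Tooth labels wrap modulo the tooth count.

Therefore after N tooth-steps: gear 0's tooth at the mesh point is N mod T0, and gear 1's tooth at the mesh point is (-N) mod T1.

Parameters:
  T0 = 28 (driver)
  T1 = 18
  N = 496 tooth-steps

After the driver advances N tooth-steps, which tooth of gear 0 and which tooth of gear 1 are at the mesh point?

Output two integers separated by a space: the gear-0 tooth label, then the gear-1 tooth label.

Answer: 20 8

Derivation:
Gear 0 (driver, T0=28): tooth at mesh = N mod T0
  496 = 17 * 28 + 20, so 496 mod 28 = 20
  gear 0 tooth = 20
Gear 1 (driven, T1=18): tooth at mesh = (-N) mod T1
  496 = 27 * 18 + 10, so 496 mod 18 = 10
  (-496) mod 18 = (-10) mod 18 = 18 - 10 = 8
Mesh after 496 steps: gear-0 tooth 20 meets gear-1 tooth 8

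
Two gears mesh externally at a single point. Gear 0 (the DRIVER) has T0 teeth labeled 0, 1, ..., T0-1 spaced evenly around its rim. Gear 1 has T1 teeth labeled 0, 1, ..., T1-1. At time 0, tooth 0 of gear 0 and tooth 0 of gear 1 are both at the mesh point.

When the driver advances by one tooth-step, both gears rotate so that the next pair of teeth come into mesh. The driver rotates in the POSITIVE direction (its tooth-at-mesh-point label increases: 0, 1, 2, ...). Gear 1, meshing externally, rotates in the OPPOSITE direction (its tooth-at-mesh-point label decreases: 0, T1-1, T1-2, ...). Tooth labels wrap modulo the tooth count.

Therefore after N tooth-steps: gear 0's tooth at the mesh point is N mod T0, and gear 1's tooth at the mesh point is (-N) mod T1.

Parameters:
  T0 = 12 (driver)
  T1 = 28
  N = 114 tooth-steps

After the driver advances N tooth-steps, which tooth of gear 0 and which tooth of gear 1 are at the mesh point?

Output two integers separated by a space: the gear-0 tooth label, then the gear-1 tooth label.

Gear 0 (driver, T0=12): tooth at mesh = N mod T0
  114 = 9 * 12 + 6, so 114 mod 12 = 6
  gear 0 tooth = 6
Gear 1 (driven, T1=28): tooth at mesh = (-N) mod T1
  114 = 4 * 28 + 2, so 114 mod 28 = 2
  (-114) mod 28 = (-2) mod 28 = 28 - 2 = 26
Mesh after 114 steps: gear-0 tooth 6 meets gear-1 tooth 26

Answer: 6 26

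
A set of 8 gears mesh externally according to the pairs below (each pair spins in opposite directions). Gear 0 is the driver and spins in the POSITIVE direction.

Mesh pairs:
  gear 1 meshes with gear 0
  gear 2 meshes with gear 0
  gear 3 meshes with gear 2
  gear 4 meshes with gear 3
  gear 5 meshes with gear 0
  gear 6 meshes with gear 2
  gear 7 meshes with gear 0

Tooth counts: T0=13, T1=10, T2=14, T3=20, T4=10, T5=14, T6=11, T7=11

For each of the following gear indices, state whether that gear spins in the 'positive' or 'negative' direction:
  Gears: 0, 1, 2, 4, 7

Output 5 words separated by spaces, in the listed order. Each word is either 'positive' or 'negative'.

Gear 0 (driver): positive (depth 0)
  gear 1: meshes with gear 0 -> depth 1 -> negative (opposite of gear 0)
  gear 2: meshes with gear 0 -> depth 1 -> negative (opposite of gear 0)
  gear 3: meshes with gear 2 -> depth 2 -> positive (opposite of gear 2)
  gear 4: meshes with gear 3 -> depth 3 -> negative (opposite of gear 3)
  gear 5: meshes with gear 0 -> depth 1 -> negative (opposite of gear 0)
  gear 6: meshes with gear 2 -> depth 2 -> positive (opposite of gear 2)
  gear 7: meshes with gear 0 -> depth 1 -> negative (opposite of gear 0)
Queried indices 0, 1, 2, 4, 7 -> positive, negative, negative, negative, negative

Answer: positive negative negative negative negative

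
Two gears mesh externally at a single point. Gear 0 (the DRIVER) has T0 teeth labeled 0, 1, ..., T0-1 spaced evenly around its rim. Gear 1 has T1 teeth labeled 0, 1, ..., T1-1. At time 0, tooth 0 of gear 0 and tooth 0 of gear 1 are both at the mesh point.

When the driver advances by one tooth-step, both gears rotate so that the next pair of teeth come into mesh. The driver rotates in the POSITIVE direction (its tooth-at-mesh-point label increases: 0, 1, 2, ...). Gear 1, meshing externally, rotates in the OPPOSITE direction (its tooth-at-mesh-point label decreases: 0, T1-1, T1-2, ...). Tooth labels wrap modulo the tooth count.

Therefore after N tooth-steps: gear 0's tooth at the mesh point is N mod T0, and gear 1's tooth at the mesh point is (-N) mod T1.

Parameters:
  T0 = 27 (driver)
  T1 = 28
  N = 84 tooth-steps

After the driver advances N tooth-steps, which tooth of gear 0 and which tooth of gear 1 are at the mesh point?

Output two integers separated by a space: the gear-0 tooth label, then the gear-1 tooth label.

Gear 0 (driver, T0=27): tooth at mesh = N mod T0
  84 = 3 * 27 + 3, so 84 mod 27 = 3
  gear 0 tooth = 3
Gear 1 (driven, T1=28): tooth at mesh = (-N) mod T1
  84 = 3 * 28 + 0, so 84 mod 28 = 0
  (-84) mod 28 = 0
Mesh after 84 steps: gear-0 tooth 3 meets gear-1 tooth 0

Answer: 3 0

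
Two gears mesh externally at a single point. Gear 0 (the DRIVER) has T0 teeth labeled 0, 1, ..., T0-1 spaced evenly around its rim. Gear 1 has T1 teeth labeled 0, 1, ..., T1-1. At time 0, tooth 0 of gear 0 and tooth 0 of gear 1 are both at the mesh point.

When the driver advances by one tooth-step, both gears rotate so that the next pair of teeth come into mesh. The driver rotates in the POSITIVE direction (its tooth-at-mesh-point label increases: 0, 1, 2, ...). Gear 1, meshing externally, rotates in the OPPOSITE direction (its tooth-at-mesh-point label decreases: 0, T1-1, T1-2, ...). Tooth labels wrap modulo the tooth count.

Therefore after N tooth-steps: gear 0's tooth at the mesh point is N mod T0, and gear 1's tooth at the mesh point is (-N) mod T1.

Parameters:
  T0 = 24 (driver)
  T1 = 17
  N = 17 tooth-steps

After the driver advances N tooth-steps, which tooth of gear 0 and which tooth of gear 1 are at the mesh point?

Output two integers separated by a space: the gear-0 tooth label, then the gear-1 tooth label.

Gear 0 (driver, T0=24): tooth at mesh = N mod T0
  17 = 0 * 24 + 17, so 17 mod 24 = 17
  gear 0 tooth = 17
Gear 1 (driven, T1=17): tooth at mesh = (-N) mod T1
  17 = 1 * 17 + 0, so 17 mod 17 = 0
  (-17) mod 17 = 0
Mesh after 17 steps: gear-0 tooth 17 meets gear-1 tooth 0

Answer: 17 0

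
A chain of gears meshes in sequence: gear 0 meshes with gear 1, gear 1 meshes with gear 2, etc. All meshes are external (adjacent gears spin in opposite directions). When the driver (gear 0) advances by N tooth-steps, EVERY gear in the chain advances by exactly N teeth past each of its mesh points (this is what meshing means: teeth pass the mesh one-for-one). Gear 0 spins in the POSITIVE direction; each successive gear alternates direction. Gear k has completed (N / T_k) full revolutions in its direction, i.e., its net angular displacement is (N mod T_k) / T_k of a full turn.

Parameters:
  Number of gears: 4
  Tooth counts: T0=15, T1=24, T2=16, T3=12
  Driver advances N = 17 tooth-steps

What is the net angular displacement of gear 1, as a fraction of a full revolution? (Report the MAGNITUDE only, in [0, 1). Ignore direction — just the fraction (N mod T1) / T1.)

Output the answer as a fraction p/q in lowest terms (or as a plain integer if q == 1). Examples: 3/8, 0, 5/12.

Answer: 17/24

Derivation:
Chain of 4 gears, tooth counts: [15, 24, 16, 12]
  gear 0: T0=15, direction=positive, advance = 17 mod 15 = 2 teeth = 2/15 turn
  gear 1: T1=24, direction=negative, advance = 17 mod 24 = 17 teeth = 17/24 turn
  gear 2: T2=16, direction=positive, advance = 17 mod 16 = 1 teeth = 1/16 turn
  gear 3: T3=12, direction=negative, advance = 17 mod 12 = 5 teeth = 5/12 turn
Gear 1: 17 mod 24 = 17
Fraction = 17 / 24 = 17/24 (gcd(17,24)=1) = 17/24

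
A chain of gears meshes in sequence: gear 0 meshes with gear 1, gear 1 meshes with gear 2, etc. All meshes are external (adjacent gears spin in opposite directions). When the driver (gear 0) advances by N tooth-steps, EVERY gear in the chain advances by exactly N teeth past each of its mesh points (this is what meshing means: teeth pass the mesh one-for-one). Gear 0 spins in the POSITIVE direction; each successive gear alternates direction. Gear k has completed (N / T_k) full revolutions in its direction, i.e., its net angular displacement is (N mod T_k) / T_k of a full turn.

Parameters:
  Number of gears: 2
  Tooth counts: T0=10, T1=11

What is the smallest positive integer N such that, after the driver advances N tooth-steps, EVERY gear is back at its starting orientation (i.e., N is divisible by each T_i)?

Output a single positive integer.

Gear k returns to start when N is a multiple of T_k.
All gears at start simultaneously when N is a common multiple of [10, 11]; the smallest such N is lcm(10, 11).
Start: lcm = T0 = 10
Fold in T1=11: gcd(10, 11) = 1; lcm(10, 11) = 10 * 11 / 1 = 110 / 1 = 110
Full cycle length = 110

Answer: 110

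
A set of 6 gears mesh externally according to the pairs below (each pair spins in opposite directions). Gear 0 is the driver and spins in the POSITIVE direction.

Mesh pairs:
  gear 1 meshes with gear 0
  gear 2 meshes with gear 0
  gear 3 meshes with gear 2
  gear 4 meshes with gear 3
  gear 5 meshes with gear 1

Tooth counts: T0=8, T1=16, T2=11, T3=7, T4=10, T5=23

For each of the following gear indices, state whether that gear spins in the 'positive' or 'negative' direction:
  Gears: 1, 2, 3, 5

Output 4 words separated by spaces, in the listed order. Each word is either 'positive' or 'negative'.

Gear 0 (driver): positive (depth 0)
  gear 1: meshes with gear 0 -> depth 1 -> negative (opposite of gear 0)
  gear 2: meshes with gear 0 -> depth 1 -> negative (opposite of gear 0)
  gear 3: meshes with gear 2 -> depth 2 -> positive (opposite of gear 2)
  gear 4: meshes with gear 3 -> depth 3 -> negative (opposite of gear 3)
  gear 5: meshes with gear 1 -> depth 2 -> positive (opposite of gear 1)
Queried indices 1, 2, 3, 5 -> negative, negative, positive, positive

Answer: negative negative positive positive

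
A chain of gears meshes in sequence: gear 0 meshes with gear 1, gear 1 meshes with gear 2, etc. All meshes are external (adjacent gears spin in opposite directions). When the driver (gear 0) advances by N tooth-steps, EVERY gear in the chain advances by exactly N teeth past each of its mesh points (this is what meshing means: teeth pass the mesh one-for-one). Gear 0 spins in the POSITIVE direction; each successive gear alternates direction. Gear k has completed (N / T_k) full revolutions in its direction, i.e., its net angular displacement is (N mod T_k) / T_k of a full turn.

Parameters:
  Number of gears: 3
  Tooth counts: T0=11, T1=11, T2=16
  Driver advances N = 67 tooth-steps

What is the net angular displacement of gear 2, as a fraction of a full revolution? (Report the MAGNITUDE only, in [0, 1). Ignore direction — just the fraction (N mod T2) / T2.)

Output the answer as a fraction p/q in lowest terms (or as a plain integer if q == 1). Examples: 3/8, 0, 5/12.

Answer: 3/16

Derivation:
Chain of 3 gears, tooth counts: [11, 11, 16]
  gear 0: T0=11, direction=positive, advance = 67 mod 11 = 1 teeth = 1/11 turn
  gear 1: T1=11, direction=negative, advance = 67 mod 11 = 1 teeth = 1/11 turn
  gear 2: T2=16, direction=positive, advance = 67 mod 16 = 3 teeth = 3/16 turn
Gear 2: 67 mod 16 = 3
Fraction = 3 / 16 = 3/16 (gcd(3,16)=1) = 3/16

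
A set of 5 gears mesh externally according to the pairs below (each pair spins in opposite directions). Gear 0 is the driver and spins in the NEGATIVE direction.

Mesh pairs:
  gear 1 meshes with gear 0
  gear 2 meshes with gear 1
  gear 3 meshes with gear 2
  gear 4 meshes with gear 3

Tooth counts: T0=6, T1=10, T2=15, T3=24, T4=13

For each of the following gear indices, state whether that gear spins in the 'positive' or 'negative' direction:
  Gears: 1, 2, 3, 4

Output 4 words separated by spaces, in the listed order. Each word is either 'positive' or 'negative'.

Answer: positive negative positive negative

Derivation:
Gear 0 (driver): negative (depth 0)
  gear 1: meshes with gear 0 -> depth 1 -> positive (opposite of gear 0)
  gear 2: meshes with gear 1 -> depth 2 -> negative (opposite of gear 1)
  gear 3: meshes with gear 2 -> depth 3 -> positive (opposite of gear 2)
  gear 4: meshes with gear 3 -> depth 4 -> negative (opposite of gear 3)
Queried indices 1, 2, 3, 4 -> positive, negative, positive, negative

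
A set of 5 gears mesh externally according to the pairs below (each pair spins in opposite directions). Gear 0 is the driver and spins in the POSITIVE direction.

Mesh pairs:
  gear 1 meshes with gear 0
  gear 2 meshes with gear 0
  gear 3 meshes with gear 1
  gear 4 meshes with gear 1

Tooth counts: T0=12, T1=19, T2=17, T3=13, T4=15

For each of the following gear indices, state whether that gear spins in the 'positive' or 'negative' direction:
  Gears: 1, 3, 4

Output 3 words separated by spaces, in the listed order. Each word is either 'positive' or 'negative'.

Answer: negative positive positive

Derivation:
Gear 0 (driver): positive (depth 0)
  gear 1: meshes with gear 0 -> depth 1 -> negative (opposite of gear 0)
  gear 2: meshes with gear 0 -> depth 1 -> negative (opposite of gear 0)
  gear 3: meshes with gear 1 -> depth 2 -> positive (opposite of gear 1)
  gear 4: meshes with gear 1 -> depth 2 -> positive (opposite of gear 1)
Queried indices 1, 3, 4 -> negative, positive, positive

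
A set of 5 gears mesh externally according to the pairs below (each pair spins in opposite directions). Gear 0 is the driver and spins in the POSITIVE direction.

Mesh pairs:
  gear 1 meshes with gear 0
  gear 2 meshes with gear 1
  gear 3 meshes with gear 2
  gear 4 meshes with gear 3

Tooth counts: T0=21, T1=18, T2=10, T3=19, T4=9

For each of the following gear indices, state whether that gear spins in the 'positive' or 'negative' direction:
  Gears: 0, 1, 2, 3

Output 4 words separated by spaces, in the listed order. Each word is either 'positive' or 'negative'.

Answer: positive negative positive negative

Derivation:
Gear 0 (driver): positive (depth 0)
  gear 1: meshes with gear 0 -> depth 1 -> negative (opposite of gear 0)
  gear 2: meshes with gear 1 -> depth 2 -> positive (opposite of gear 1)
  gear 3: meshes with gear 2 -> depth 3 -> negative (opposite of gear 2)
  gear 4: meshes with gear 3 -> depth 4 -> positive (opposite of gear 3)
Queried indices 0, 1, 2, 3 -> positive, negative, positive, negative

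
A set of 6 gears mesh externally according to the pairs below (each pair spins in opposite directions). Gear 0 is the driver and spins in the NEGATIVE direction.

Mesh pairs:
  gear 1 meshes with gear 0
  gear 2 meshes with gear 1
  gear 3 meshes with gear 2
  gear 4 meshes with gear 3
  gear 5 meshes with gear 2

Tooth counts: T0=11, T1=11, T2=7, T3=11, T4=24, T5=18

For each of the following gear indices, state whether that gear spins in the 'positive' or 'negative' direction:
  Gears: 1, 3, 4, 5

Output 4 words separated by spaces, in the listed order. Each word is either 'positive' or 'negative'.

Gear 0 (driver): negative (depth 0)
  gear 1: meshes with gear 0 -> depth 1 -> positive (opposite of gear 0)
  gear 2: meshes with gear 1 -> depth 2 -> negative (opposite of gear 1)
  gear 3: meshes with gear 2 -> depth 3 -> positive (opposite of gear 2)
  gear 4: meshes with gear 3 -> depth 4 -> negative (opposite of gear 3)
  gear 5: meshes with gear 2 -> depth 3 -> positive (opposite of gear 2)
Queried indices 1, 3, 4, 5 -> positive, positive, negative, positive

Answer: positive positive negative positive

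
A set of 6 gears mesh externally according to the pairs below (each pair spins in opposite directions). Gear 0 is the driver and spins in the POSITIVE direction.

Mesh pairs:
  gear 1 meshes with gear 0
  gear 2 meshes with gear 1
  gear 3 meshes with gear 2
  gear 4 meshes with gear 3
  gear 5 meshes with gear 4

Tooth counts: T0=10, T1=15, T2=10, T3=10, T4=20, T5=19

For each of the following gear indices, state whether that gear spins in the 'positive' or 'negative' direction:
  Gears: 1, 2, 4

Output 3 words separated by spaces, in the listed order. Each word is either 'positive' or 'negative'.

Answer: negative positive positive

Derivation:
Gear 0 (driver): positive (depth 0)
  gear 1: meshes with gear 0 -> depth 1 -> negative (opposite of gear 0)
  gear 2: meshes with gear 1 -> depth 2 -> positive (opposite of gear 1)
  gear 3: meshes with gear 2 -> depth 3 -> negative (opposite of gear 2)
  gear 4: meshes with gear 3 -> depth 4 -> positive (opposite of gear 3)
  gear 5: meshes with gear 4 -> depth 5 -> negative (opposite of gear 4)
Queried indices 1, 2, 4 -> negative, positive, positive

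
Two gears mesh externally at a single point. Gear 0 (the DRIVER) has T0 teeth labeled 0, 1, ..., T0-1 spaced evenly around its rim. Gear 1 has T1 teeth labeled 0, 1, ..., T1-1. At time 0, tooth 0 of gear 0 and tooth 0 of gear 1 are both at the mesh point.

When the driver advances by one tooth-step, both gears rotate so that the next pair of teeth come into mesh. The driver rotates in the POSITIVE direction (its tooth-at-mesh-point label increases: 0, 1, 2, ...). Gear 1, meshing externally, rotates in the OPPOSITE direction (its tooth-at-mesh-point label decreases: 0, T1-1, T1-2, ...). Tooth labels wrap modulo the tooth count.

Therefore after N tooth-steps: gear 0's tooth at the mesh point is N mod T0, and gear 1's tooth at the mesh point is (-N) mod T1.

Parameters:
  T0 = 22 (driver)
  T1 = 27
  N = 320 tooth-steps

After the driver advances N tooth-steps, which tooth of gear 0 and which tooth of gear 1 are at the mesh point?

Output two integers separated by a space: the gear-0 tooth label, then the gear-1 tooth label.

Answer: 12 4

Derivation:
Gear 0 (driver, T0=22): tooth at mesh = N mod T0
  320 = 14 * 22 + 12, so 320 mod 22 = 12
  gear 0 tooth = 12
Gear 1 (driven, T1=27): tooth at mesh = (-N) mod T1
  320 = 11 * 27 + 23, so 320 mod 27 = 23
  (-320) mod 27 = (-23) mod 27 = 27 - 23 = 4
Mesh after 320 steps: gear-0 tooth 12 meets gear-1 tooth 4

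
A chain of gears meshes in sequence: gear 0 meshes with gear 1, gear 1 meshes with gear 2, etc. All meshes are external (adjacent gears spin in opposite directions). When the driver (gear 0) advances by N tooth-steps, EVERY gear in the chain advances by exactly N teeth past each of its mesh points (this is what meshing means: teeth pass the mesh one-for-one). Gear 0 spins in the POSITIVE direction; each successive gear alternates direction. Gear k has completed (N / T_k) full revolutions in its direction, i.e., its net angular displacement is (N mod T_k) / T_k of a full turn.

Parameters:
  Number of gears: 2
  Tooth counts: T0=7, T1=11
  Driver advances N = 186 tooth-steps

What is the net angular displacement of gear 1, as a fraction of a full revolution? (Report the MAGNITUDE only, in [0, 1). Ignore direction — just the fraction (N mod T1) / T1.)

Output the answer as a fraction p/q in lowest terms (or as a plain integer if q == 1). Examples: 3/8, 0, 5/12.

Chain of 2 gears, tooth counts: [7, 11]
  gear 0: T0=7, direction=positive, advance = 186 mod 7 = 4 teeth = 4/7 turn
  gear 1: T1=11, direction=negative, advance = 186 mod 11 = 10 teeth = 10/11 turn
Gear 1: 186 mod 11 = 10
Fraction = 10 / 11 = 10/11 (gcd(10,11)=1) = 10/11

Answer: 10/11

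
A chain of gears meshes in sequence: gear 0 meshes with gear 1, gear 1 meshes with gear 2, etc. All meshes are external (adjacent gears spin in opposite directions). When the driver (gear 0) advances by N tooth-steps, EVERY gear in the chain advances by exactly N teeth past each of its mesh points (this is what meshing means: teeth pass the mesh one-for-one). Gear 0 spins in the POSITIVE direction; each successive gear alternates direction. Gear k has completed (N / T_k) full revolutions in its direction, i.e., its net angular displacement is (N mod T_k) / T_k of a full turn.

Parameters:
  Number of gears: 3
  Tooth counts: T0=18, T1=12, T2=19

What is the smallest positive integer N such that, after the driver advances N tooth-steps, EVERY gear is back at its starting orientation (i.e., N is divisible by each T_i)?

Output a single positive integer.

Answer: 684

Derivation:
Gear k returns to start when N is a multiple of T_k.
All gears at start simultaneously when N is a common multiple of [18, 12, 19]; the smallest such N is lcm(18, 12, 19).
Start: lcm = T0 = 18
Fold in T1=12: gcd(18, 12) = 6; lcm(18, 12) = 18 * 12 / 6 = 216 / 6 = 36
Fold in T2=19: gcd(36, 19) = 1; lcm(36, 19) = 36 * 19 / 1 = 684 / 1 = 684
Full cycle length = 684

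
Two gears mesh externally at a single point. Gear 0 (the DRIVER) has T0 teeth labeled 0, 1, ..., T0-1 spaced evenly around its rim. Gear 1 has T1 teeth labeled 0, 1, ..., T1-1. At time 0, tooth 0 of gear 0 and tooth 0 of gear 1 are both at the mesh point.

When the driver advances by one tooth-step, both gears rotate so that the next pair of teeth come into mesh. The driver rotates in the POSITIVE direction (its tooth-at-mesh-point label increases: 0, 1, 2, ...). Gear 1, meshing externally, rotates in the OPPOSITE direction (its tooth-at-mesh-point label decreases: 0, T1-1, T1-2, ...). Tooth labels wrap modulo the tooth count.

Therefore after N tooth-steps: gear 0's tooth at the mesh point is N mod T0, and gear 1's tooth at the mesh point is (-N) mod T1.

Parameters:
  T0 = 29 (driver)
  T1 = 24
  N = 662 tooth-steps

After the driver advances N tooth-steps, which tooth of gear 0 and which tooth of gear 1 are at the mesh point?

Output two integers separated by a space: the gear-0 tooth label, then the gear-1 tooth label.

Answer: 24 10

Derivation:
Gear 0 (driver, T0=29): tooth at mesh = N mod T0
  662 = 22 * 29 + 24, so 662 mod 29 = 24
  gear 0 tooth = 24
Gear 1 (driven, T1=24): tooth at mesh = (-N) mod T1
  662 = 27 * 24 + 14, so 662 mod 24 = 14
  (-662) mod 24 = (-14) mod 24 = 24 - 14 = 10
Mesh after 662 steps: gear-0 tooth 24 meets gear-1 tooth 10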